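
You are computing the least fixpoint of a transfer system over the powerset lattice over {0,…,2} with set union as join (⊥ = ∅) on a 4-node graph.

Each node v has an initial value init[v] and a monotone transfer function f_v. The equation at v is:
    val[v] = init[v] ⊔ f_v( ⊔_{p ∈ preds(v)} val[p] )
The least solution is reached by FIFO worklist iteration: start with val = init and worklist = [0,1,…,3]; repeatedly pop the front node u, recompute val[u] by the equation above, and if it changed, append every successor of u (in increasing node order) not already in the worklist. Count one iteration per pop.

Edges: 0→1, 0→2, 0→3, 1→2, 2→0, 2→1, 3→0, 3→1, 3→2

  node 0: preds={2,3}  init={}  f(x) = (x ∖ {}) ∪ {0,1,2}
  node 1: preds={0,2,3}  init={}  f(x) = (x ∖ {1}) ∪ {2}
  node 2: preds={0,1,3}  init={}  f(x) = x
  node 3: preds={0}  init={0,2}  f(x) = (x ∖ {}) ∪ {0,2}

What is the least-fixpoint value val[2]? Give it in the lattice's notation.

{0,1,2}

Worklist (7 pops):
  #1 pop 0: in={0,2} → {0,1,2} (was {}); enqueue []
  #2 pop 1: in={0,1,2} → {0,2} (was {}); enqueue []
  #3 pop 2: in={0,1,2} → {0,1,2} (was {}); enqueue [0,1]
  #4 pop 3: in={0,1,2} → {0,1,2} (was {0,2}); enqueue [2]
  #5 pop 0: in={0,1,2} → {0,1,2} (no change)
  #6 pop 1: in={0,1,2} → {0,2} (no change)
  #7 pop 2: in={0,1,2} → {0,1,2} (no change)

Fixpoint:
  val[0] = {0,1,2}
  val[1] = {0,2}
  val[2] = {0,1,2}
  val[3] = {0,1,2}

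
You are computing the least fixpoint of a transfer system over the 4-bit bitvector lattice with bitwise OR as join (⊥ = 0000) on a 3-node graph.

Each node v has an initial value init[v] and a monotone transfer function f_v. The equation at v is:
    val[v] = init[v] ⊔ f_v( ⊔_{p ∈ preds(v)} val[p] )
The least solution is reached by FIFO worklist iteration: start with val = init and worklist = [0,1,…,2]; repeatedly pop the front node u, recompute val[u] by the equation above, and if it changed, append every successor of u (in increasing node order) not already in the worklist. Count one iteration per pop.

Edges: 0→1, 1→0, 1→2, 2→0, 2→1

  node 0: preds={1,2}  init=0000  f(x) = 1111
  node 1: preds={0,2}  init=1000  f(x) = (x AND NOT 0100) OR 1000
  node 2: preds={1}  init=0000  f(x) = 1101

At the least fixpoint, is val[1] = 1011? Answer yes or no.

Iteration log — 5 steps:
  step 1. node 0  ⊔preds=1000  new=1111  old=0000  +wl: 
  step 2. node 1  ⊔preds=1111  new=1011  old=1000  +wl: 0
  step 3. node 2  ⊔preds=1011  new=1101  old=0000  +wl: 1
  step 4. node 0  ⊔preds=1111  new=1111  stable
  step 5. node 1  ⊔preds=1111  new=1011  stable

Least fixpoint reached:
  node 0: 1111
  node 1: 1011
  node 2: 1101

yes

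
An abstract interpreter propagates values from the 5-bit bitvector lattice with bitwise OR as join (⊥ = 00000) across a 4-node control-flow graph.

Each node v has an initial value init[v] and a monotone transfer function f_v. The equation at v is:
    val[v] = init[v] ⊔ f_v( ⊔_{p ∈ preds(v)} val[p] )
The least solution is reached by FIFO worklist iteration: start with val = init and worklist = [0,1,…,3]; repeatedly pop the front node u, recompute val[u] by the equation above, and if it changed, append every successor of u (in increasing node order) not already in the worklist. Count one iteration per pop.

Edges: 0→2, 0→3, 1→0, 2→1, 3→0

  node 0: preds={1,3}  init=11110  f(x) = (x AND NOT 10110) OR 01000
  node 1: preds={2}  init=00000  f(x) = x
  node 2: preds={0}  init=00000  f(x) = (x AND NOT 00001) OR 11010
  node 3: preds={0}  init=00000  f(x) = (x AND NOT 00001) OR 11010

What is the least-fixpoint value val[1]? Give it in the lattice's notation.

Iteration log — 6 steps:
  step 1. node 0  ⊔preds=00000  new=11110  stable
  step 2. node 1  ⊔preds=00000  new=00000  stable
  step 3. node 2  ⊔preds=11110  new=11110  old=00000  +wl: 1
  step 4. node 3  ⊔preds=11110  new=11110  old=00000  +wl: 0
  step 5. node 1  ⊔preds=11110  new=11110  old=00000  +wl: 
  step 6. node 0  ⊔preds=11110  new=11110  stable

Least fixpoint reached:
  node 0: 11110
  node 1: 11110
  node 2: 11110
  node 3: 11110

11110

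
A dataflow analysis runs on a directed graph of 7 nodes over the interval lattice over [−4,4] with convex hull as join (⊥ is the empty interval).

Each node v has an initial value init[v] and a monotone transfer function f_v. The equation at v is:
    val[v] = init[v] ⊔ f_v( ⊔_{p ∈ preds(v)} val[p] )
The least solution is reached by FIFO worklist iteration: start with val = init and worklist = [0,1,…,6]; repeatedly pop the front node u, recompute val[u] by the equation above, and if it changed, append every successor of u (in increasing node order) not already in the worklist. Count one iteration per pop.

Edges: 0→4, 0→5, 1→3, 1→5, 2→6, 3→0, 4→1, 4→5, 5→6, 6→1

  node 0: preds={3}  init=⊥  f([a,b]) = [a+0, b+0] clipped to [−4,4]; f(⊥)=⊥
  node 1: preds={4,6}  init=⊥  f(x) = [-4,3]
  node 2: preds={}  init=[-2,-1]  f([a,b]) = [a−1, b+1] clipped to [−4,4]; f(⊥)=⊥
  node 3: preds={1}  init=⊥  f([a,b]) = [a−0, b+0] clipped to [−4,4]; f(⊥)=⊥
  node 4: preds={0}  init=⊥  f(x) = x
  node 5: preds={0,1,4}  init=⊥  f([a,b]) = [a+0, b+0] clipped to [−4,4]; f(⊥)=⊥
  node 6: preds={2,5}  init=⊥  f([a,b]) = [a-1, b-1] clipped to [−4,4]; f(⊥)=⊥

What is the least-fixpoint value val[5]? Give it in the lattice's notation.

[-4,3]

Trace (12 dequeues):
  [1] u=0 | in ⊥ | out ⊥ | ==
  [2] u=1 | in ⊥ | out [-4,3] | prev ⊥ | push {}
  [3] u=2 | in ⊥ | out [-2,-1] | ==
  [4] u=3 | in [-4,3] | out [-4,3] | prev ⊥ | push {0}
  [5] u=4 | in ⊥ | out ⊥ | ==
  [6] u=5 | in [-4,3] | out [-4,3] | prev ⊥ | push {}
  [7] u=6 | in [-4,3] | out [-4,2] | prev ⊥ | push {1}
  [8] u=0 | in [-4,3] | out [-4,3] | prev ⊥ | push {4,5}
  [9] u=1 | in [-4,2] | out [-4,3] | ==
  [10] u=4 | in [-4,3] | out [-4,3] | prev ⊥ | push {1}
  [11] u=5 | in [-4,3] | out [-4,3] | ==
  [12] u=1 | in [-4,3] | out [-4,3] | ==

Converged values:
  [0] [-4,3]
  [1] [-4,3]
  [2] [-2,-1]
  [3] [-4,3]
  [4] [-4,3]
  [5] [-4,3]
  [6] [-4,2]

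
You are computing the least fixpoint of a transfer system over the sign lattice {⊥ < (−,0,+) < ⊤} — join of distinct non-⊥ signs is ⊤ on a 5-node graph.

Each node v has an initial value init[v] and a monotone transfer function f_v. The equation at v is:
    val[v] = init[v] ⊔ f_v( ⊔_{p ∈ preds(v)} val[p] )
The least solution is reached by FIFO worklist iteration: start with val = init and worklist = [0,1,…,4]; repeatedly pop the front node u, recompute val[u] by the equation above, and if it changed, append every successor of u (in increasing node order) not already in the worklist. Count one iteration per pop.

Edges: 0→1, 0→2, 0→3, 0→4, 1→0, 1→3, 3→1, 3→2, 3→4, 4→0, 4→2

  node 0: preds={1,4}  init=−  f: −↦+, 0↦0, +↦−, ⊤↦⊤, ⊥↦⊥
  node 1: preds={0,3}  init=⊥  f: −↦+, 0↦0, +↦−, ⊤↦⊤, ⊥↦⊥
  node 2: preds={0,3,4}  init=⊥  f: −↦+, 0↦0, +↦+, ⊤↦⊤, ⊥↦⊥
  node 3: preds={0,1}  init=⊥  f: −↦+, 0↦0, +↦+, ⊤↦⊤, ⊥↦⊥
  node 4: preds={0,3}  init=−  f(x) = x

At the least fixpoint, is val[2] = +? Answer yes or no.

no

Trace (8 dequeues):
  [1] u=0 | in − | out ⊤ | prev − | push {}
  [2] u=1 | in ⊤ | out ⊤ | prev ⊥ | push {0}
  [3] u=2 | in ⊤ | out ⊤ | prev ⊥ | push {}
  [4] u=3 | in ⊤ | out ⊤ | prev ⊥ | push {1,2}
  [5] u=4 | in ⊤ | out ⊤ | prev − | push {}
  [6] u=0 | in ⊤ | out ⊤ | ==
  [7] u=1 | in ⊤ | out ⊤ | ==
  [8] u=2 | in ⊤ | out ⊤ | ==

Converged values:
  [0] ⊤
  [1] ⊤
  [2] ⊤
  [3] ⊤
  [4] ⊤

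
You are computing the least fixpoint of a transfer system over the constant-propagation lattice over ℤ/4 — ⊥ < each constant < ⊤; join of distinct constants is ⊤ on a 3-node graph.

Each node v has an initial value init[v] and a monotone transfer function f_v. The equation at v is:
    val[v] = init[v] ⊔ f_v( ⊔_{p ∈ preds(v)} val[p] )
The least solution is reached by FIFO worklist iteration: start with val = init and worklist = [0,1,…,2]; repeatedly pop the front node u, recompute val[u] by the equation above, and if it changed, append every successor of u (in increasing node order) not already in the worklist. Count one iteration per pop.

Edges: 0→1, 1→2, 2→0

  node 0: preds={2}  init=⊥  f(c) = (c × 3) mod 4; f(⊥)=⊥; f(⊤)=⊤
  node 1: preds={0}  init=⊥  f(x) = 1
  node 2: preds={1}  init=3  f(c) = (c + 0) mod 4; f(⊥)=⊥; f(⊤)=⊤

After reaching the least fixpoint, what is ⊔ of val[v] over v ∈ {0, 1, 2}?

Worklist (5 pops):
  #1 pop 0: in=3 → 1 (was ⊥); enqueue []
  #2 pop 1: in=1 → 1 (was ⊥); enqueue []
  #3 pop 2: in=1 → ⊤ (was 3); enqueue [0]
  #4 pop 0: in=⊤ → ⊤ (was 1); enqueue [1]
  #5 pop 1: in=⊤ → 1 (no change)

Fixpoint:
  val[0] = ⊤
  val[1] = 1
  val[2] = ⊤

⊤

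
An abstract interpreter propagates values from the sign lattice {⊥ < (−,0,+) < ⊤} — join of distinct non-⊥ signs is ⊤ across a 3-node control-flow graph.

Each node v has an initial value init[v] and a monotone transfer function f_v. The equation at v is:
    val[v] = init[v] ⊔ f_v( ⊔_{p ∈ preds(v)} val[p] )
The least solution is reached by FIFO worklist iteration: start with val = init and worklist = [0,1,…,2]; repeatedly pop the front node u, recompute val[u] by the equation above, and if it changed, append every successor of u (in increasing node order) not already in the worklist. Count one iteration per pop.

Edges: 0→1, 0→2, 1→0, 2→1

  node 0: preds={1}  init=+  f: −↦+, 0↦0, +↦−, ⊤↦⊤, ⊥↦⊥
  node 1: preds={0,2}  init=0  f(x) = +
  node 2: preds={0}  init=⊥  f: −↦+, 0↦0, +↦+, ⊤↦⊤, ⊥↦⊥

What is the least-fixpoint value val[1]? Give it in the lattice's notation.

Worklist (5 pops):
  #1 pop 0: in=0 → ⊤ (was +); enqueue []
  #2 pop 1: in=⊤ → ⊤ (was 0); enqueue [0]
  #3 pop 2: in=⊤ → ⊤ (was ⊥); enqueue [1]
  #4 pop 0: in=⊤ → ⊤ (no change)
  #5 pop 1: in=⊤ → ⊤ (no change)

Fixpoint:
  val[0] = ⊤
  val[1] = ⊤
  val[2] = ⊤

⊤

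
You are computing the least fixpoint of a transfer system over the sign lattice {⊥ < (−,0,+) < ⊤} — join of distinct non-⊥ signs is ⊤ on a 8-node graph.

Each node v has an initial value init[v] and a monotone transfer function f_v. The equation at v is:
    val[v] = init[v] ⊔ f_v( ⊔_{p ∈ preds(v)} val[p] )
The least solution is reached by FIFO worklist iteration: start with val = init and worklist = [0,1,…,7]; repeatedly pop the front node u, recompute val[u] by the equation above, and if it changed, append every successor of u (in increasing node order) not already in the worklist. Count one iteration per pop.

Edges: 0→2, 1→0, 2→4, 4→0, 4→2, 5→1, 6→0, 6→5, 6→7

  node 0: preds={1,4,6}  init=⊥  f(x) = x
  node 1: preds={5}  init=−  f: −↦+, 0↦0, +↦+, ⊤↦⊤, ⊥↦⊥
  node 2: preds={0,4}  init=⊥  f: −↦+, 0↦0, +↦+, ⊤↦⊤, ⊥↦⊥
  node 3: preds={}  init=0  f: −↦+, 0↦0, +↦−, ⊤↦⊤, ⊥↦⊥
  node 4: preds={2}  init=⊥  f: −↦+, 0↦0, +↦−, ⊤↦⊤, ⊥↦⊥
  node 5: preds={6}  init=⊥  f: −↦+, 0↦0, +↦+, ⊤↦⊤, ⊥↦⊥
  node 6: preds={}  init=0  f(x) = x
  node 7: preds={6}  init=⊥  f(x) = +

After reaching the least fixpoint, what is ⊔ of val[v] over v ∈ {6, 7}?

⊤

Worklist (12 pops):
  #1 pop 0: in=⊤ → ⊤ (was ⊥); enqueue []
  #2 pop 1: in=⊥ → − (no change)
  #3 pop 2: in=⊤ → ⊤ (was ⊥); enqueue []
  #4 pop 3: in=⊥ → 0 (no change)
  #5 pop 4: in=⊤ → ⊤ (was ⊥); enqueue [0,2]
  #6 pop 5: in=0 → 0 (was ⊥); enqueue [1]
  #7 pop 6: in=⊥ → 0 (no change)
  #8 pop 7: in=0 → + (was ⊥); enqueue []
  #9 pop 0: in=⊤ → ⊤ (no change)
  #10 pop 2: in=⊤ → ⊤ (no change)
  #11 pop 1: in=0 → ⊤ (was −); enqueue [0]
  #12 pop 0: in=⊤ → ⊤ (no change)

Fixpoint:
  val[0] = ⊤
  val[1] = ⊤
  val[2] = ⊤
  val[3] = 0
  val[4] = ⊤
  val[5] = 0
  val[6] = 0
  val[7] = +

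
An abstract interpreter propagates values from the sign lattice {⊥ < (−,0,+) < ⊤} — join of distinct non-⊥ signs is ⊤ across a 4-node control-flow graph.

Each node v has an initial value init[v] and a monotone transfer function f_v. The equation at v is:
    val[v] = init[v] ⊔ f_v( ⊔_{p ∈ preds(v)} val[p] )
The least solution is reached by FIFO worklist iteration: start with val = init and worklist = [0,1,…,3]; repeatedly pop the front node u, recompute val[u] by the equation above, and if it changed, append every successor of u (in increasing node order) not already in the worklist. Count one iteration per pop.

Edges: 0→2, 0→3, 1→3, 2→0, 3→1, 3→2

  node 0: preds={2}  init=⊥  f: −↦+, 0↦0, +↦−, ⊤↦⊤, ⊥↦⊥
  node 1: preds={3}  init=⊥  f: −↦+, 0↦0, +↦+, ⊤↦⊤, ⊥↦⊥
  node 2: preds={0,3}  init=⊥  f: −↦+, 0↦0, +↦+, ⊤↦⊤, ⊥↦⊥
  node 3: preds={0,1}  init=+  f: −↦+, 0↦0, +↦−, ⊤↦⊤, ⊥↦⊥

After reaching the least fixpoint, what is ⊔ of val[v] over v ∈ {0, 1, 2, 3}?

⊤

Trace (11 dequeues):
  [1] u=0 | in ⊥ | out ⊥ | ==
  [2] u=1 | in + | out + | prev ⊥ | push {}
  [3] u=2 | in + | out + | prev ⊥ | push {0}
  [4] u=3 | in + | out ⊤ | prev + | push {1,2}
  [5] u=0 | in + | out − | prev ⊥ | push {3}
  [6] u=1 | in ⊤ | out ⊤ | prev + | push {}
  [7] u=2 | in ⊤ | out ⊤ | prev + | push {0}
  [8] u=3 | in ⊤ | out ⊤ | ==
  [9] u=0 | in ⊤ | out ⊤ | prev − | push {2,3}
  [10] u=2 | in ⊤ | out ⊤ | ==
  [11] u=3 | in ⊤ | out ⊤ | ==

Converged values:
  [0] ⊤
  [1] ⊤
  [2] ⊤
  [3] ⊤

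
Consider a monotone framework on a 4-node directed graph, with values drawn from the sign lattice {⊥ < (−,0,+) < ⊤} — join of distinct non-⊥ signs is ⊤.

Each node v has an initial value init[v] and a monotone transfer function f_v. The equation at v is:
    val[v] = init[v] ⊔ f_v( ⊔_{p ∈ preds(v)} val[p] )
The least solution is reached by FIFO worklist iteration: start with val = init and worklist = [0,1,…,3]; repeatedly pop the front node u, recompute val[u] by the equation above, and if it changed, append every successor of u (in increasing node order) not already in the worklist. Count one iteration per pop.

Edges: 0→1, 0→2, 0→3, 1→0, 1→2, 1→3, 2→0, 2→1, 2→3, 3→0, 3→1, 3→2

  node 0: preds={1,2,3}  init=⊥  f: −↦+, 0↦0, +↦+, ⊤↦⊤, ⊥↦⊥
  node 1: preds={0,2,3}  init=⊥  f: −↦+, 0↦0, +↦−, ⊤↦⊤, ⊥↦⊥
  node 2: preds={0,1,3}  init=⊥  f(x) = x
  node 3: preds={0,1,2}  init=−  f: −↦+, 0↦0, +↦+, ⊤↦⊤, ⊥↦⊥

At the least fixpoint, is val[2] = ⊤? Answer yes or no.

yes

Trace (8 dequeues):
  [1] u=0 | in − | out + | prev ⊥ | push {}
  [2] u=1 | in ⊤ | out ⊤ | prev ⊥ | push {0}
  [3] u=2 | in ⊤ | out ⊤ | prev ⊥ | push {1}
  [4] u=3 | in ⊤ | out ⊤ | prev − | push {2}
  [5] u=0 | in ⊤ | out ⊤ | prev + | push {3}
  [6] u=1 | in ⊤ | out ⊤ | ==
  [7] u=2 | in ⊤ | out ⊤ | ==
  [8] u=3 | in ⊤ | out ⊤ | ==

Converged values:
  [0] ⊤
  [1] ⊤
  [2] ⊤
  [3] ⊤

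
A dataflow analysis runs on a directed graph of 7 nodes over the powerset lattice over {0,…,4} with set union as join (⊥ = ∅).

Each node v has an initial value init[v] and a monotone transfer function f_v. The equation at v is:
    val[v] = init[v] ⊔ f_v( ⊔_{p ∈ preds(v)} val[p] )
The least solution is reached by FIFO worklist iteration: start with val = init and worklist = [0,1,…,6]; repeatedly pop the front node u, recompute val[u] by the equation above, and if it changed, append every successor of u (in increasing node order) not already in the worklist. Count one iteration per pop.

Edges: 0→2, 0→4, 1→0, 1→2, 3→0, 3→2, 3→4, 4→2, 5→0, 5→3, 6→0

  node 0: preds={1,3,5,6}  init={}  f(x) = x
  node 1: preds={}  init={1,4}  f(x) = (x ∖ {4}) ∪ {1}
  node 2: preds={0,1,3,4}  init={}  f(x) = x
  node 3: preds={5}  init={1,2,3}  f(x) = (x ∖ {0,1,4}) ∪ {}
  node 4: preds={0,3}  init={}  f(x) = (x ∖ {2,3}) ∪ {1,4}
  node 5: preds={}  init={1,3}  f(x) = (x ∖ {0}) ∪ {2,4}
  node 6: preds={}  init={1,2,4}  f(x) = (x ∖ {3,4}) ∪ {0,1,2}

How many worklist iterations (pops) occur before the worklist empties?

13

Worklist (13 pops):
  #1 pop 0: in={1,2,3,4} → {1,2,3,4} (was {}); enqueue []
  #2 pop 1: in={} → {1,4} (no change)
  #3 pop 2: in={1,2,3,4} → {1,2,3,4} (was {}); enqueue []
  #4 pop 3: in={1,3} → {1,2,3} (no change)
  #5 pop 4: in={1,2,3,4} → {1,4} (was {}); enqueue [2]
  #6 pop 5: in={} → {1,2,3,4} (was {1,3}); enqueue [0,3]
  #7 pop 6: in={} → {0,1,2,4} (was {1,2,4}); enqueue []
  #8 pop 2: in={1,2,3,4} → {1,2,3,4} (no change)
  #9 pop 0: in={0,1,2,3,4} → {0,1,2,3,4} (was {1,2,3,4}); enqueue [2,4]
  #10 pop 3: in={1,2,3,4} → {1,2,3} (no change)
  #11 pop 2: in={0,1,2,3,4} → {0,1,2,3,4} (was {1,2,3,4}); enqueue []
  #12 pop 4: in={0,1,2,3,4} → {0,1,4} (was {1,4}); enqueue [2]
  #13 pop 2: in={0,1,2,3,4} → {0,1,2,3,4} (no change)

Fixpoint:
  val[0] = {0,1,2,3,4}
  val[1] = {1,4}
  val[2] = {0,1,2,3,4}
  val[3] = {1,2,3}
  val[4] = {0,1,4}
  val[5] = {1,2,3,4}
  val[6] = {0,1,2,4}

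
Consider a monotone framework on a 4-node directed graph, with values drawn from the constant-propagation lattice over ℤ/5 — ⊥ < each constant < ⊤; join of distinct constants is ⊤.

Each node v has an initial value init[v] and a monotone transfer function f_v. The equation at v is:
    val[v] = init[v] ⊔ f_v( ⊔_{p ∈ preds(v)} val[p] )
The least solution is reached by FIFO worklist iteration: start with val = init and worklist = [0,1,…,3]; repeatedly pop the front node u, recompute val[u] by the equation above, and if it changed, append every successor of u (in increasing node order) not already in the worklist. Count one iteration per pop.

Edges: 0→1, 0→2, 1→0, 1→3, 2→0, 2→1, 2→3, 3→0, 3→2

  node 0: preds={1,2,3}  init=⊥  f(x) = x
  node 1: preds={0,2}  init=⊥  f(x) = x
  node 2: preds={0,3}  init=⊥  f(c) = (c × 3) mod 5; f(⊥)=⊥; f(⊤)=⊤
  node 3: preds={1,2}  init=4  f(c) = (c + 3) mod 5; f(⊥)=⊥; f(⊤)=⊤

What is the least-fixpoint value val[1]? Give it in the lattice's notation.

Worklist (10 pops):
  #1 pop 0: in=4 → 4 (was ⊥); enqueue []
  #2 pop 1: in=4 → 4 (was ⊥); enqueue [0]
  #3 pop 2: in=4 → 2 (was ⊥); enqueue [1]
  #4 pop 3: in=⊤ → ⊤ (was 4); enqueue [2]
  #5 pop 0: in=⊤ → ⊤ (was 4); enqueue []
  #6 pop 1: in=⊤ → ⊤ (was 4); enqueue [0,3]
  #7 pop 2: in=⊤ → ⊤ (was 2); enqueue [1]
  #8 pop 0: in=⊤ → ⊤ (no change)
  #9 pop 3: in=⊤ → ⊤ (no change)
  #10 pop 1: in=⊤ → ⊤ (no change)

Fixpoint:
  val[0] = ⊤
  val[1] = ⊤
  val[2] = ⊤
  val[3] = ⊤

⊤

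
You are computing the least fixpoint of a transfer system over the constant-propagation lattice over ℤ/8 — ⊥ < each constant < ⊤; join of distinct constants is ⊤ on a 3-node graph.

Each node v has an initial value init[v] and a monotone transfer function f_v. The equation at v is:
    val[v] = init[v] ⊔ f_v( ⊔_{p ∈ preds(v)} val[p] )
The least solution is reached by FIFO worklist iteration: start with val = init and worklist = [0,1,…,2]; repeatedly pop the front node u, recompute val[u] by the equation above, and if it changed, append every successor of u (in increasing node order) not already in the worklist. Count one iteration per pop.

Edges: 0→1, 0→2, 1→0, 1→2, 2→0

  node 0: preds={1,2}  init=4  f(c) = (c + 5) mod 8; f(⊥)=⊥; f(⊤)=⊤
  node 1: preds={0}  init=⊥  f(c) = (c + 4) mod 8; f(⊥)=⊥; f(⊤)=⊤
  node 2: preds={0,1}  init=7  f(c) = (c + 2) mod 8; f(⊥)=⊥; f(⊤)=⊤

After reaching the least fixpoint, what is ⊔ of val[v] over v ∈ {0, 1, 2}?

Trace (7 dequeues):
  [1] u=0 | in 7 | out 4 | ==
  [2] u=1 | in 4 | out 0 | prev ⊥ | push {0}
  [3] u=2 | in ⊤ | out ⊤ | prev 7 | push {}
  [4] u=0 | in ⊤ | out ⊤ | prev 4 | push {1,2}
  [5] u=1 | in ⊤ | out ⊤ | prev 0 | push {0}
  [6] u=2 | in ⊤ | out ⊤ | ==
  [7] u=0 | in ⊤ | out ⊤ | ==

Converged values:
  [0] ⊤
  [1] ⊤
  [2] ⊤

⊤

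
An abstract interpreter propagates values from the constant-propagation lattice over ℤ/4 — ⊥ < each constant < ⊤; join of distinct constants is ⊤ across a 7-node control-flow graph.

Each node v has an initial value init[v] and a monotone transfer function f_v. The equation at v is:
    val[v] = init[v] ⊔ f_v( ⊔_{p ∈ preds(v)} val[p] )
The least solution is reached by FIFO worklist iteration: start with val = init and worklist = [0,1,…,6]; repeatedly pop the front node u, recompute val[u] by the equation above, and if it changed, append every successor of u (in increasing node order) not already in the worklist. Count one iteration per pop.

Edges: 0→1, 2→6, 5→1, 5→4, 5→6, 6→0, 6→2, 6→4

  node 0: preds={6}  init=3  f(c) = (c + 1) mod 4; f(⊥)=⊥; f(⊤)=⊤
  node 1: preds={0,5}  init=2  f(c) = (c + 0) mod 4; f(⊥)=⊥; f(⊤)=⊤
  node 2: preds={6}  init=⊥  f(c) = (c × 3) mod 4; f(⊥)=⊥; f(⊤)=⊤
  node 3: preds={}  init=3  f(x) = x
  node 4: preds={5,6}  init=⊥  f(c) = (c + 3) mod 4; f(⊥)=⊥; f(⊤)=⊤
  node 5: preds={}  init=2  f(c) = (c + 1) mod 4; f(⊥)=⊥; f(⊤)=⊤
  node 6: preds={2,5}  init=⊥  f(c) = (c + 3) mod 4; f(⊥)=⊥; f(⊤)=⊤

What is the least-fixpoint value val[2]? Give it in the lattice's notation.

⊤

Iteration log — 16 steps:
  step 1. node 0  ⊔preds=⊥  new=3  stable
  step 2. node 1  ⊔preds=⊤  new=⊤  old=2  +wl: 
  step 3. node 2  ⊔preds=⊥  new=⊥  stable
  step 4. node 3  ⊔preds=⊥  new=3  stable
  step 5. node 4  ⊔preds=2  new=1  old=⊥  +wl: 
  step 6. node 5  ⊔preds=⊥  new=2  stable
  step 7. node 6  ⊔preds=2  new=1  old=⊥  +wl: 0,2,4
  step 8. node 0  ⊔preds=1  new=⊤  old=3  +wl: 1
  step 9. node 2  ⊔preds=1  new=3  old=⊥  +wl: 6
  step 10. node 4  ⊔preds=⊤  new=⊤  old=1  +wl: 
  step 11. node 1  ⊔preds=⊤  new=⊤  stable
  step 12. node 6  ⊔preds=⊤  new=⊤  old=1  +wl: 0,2,4
  step 13. node 0  ⊔preds=⊤  new=⊤  stable
  step 14. node 2  ⊔preds=⊤  new=⊤  old=3  +wl: 6
  step 15. node 4  ⊔preds=⊤  new=⊤  stable
  step 16. node 6  ⊔preds=⊤  new=⊤  stable

Least fixpoint reached:
  node 0: ⊤
  node 1: ⊤
  node 2: ⊤
  node 3: 3
  node 4: ⊤
  node 5: 2
  node 6: ⊤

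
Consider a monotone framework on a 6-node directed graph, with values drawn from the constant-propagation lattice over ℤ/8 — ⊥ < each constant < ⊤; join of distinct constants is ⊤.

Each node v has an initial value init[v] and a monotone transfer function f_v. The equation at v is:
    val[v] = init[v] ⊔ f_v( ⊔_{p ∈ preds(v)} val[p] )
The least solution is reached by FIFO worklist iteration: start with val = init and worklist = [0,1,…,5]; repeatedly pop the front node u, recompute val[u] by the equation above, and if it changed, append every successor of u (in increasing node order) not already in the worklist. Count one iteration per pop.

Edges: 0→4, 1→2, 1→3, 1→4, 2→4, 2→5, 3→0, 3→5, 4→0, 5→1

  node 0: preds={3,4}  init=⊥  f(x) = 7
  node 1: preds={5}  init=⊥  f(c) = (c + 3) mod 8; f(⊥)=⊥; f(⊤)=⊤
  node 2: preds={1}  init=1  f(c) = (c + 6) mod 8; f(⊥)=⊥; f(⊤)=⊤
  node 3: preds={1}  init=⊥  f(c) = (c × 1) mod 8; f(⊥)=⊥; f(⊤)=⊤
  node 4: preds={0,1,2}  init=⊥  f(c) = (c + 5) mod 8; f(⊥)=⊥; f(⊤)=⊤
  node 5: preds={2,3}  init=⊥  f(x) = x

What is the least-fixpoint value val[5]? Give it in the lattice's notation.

⊤

Trace (19 dequeues):
  [1] u=0 | in ⊥ | out 7 | prev ⊥ | push {}
  [2] u=1 | in ⊥ | out ⊥ | ==
  [3] u=2 | in ⊥ | out 1 | ==
  [4] u=3 | in ⊥ | out ⊥ | ==
  [5] u=4 | in ⊤ | out ⊤ | prev ⊥ | push {0}
  [6] u=5 | in 1 | out 1 | prev ⊥ | push {1}
  [7] u=0 | in ⊤ | out 7 | ==
  [8] u=1 | in 1 | out 4 | prev ⊥ | push {2,3,4}
  [9] u=2 | in 4 | out ⊤ | prev 1 | push {5}
  [10] u=3 | in 4 | out 4 | prev ⊥ | push {0}
  [11] u=4 | in ⊤ | out ⊤ | ==
  [12] u=5 | in ⊤ | out ⊤ | prev 1 | push {1}
  [13] u=0 | in ⊤ | out 7 | ==
  [14] u=1 | in ⊤ | out ⊤ | prev 4 | push {2,3,4}
  [15] u=2 | in ⊤ | out ⊤ | ==
  [16] u=3 | in ⊤ | out ⊤ | prev 4 | push {0,5}
  [17] u=4 | in ⊤ | out ⊤ | ==
  [18] u=0 | in ⊤ | out 7 | ==
  [19] u=5 | in ⊤ | out ⊤ | ==

Converged values:
  [0] 7
  [1] ⊤
  [2] ⊤
  [3] ⊤
  [4] ⊤
  [5] ⊤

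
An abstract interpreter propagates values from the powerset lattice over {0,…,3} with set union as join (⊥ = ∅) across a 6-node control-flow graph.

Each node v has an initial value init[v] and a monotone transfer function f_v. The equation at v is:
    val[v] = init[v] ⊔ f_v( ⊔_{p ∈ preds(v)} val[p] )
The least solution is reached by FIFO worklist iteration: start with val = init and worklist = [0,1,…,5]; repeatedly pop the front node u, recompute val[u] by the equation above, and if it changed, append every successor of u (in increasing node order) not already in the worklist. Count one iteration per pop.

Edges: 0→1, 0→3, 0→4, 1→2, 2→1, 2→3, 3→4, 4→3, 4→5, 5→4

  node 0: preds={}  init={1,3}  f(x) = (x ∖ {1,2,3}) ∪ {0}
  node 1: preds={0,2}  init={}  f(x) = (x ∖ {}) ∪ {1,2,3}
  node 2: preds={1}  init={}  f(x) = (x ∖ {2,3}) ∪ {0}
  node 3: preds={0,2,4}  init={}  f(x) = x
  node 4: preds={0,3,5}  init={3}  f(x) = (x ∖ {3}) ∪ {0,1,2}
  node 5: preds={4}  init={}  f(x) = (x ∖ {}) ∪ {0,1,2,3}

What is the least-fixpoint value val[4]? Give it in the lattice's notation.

{0,1,2,3}

Iteration log — 9 steps:
  step 1. node 0  ⊔preds={}  new={0,1,3}  old={1,3}  +wl: 
  step 2. node 1  ⊔preds={0,1,3}  new={0,1,2,3}  old={}  +wl: 
  step 3. node 2  ⊔preds={0,1,2,3}  new={0,1}  old={}  +wl: 1
  step 4. node 3  ⊔preds={0,1,3}  new={0,1,3}  old={}  +wl: 
  step 5. node 4  ⊔preds={0,1,3}  new={0,1,2,3}  old={3}  +wl: 3
  step 6. node 5  ⊔preds={0,1,2,3}  new={0,1,2,3}  old={}  +wl: 4
  step 7. node 1  ⊔preds={0,1,3}  new={0,1,2,3}  stable
  step 8. node 3  ⊔preds={0,1,2,3}  new={0,1,2,3}  old={0,1,3}  +wl: 
  step 9. node 4  ⊔preds={0,1,2,3}  new={0,1,2,3}  stable

Least fixpoint reached:
  node 0: {0,1,3}
  node 1: {0,1,2,3}
  node 2: {0,1}
  node 3: {0,1,2,3}
  node 4: {0,1,2,3}
  node 5: {0,1,2,3}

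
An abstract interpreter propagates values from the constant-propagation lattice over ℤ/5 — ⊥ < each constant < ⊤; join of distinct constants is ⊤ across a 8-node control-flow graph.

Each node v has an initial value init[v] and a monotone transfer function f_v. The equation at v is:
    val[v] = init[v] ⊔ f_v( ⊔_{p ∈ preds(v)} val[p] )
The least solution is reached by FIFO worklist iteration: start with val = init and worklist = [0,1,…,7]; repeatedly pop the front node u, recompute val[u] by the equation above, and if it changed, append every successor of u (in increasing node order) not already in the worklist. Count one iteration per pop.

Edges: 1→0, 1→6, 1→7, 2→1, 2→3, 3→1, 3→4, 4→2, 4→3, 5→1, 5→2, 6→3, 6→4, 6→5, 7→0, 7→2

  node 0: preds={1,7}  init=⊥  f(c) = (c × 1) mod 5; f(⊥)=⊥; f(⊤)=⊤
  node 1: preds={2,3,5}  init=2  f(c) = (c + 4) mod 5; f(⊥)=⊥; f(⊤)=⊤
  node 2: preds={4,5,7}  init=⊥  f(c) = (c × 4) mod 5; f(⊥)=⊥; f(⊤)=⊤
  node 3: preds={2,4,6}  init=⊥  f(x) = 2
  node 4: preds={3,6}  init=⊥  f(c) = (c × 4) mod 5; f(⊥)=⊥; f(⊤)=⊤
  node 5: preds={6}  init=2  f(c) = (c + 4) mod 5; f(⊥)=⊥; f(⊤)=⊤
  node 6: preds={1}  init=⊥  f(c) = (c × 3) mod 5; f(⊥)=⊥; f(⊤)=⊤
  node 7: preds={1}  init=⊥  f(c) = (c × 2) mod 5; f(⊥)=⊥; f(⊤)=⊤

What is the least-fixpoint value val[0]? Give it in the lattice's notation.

Trace (17 dequeues):
  [1] u=0 | in 2 | out 2 | prev ⊥ | push {}
  [2] u=1 | in 2 | out ⊤ | prev 2 | push {0}
  [3] u=2 | in 2 | out 3 | prev ⊥ | push {1}
  [4] u=3 | in 3 | out 2 | prev ⊥ | push {}
  [5] u=4 | in 2 | out 3 | prev ⊥ | push {2,3}
  [6] u=5 | in ⊥ | out 2 | ==
  [7] u=6 | in ⊤ | out ⊤ | prev ⊥ | push {4,5}
  [8] u=7 | in ⊤ | out ⊤ | prev ⊥ | push {}
  [9] u=0 | in ⊤ | out ⊤ | prev 2 | push {}
  [10] u=1 | in ⊤ | out ⊤ | ==
  [11] u=2 | in ⊤ | out ⊤ | prev 3 | push {1}
  [12] u=3 | in ⊤ | out 2 | ==
  [13] u=4 | in ⊤ | out ⊤ | prev 3 | push {2,3}
  [14] u=5 | in ⊤ | out ⊤ | prev 2 | push {}
  [15] u=1 | in ⊤ | out ⊤ | ==
  [16] u=2 | in ⊤ | out ⊤ | ==
  [17] u=3 | in ⊤ | out 2 | ==

Converged values:
  [0] ⊤
  [1] ⊤
  [2] ⊤
  [3] 2
  [4] ⊤
  [5] ⊤
  [6] ⊤
  [7] ⊤

⊤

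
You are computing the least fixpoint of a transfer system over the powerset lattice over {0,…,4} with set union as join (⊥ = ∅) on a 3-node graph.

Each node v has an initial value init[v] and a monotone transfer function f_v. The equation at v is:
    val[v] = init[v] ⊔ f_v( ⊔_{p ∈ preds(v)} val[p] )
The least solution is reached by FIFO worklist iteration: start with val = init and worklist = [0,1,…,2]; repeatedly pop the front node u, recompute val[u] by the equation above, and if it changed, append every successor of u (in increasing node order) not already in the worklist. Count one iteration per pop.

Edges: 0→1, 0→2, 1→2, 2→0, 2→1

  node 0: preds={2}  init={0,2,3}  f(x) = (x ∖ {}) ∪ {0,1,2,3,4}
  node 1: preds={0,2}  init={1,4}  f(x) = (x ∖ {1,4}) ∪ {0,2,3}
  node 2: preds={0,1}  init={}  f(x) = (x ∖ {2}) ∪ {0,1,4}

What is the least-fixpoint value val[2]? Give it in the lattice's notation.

{0,1,3,4}

Trace (5 dequeues):
  [1] u=0 | in {} | out {0,1,2,3,4} | prev {0,2,3} | push {}
  [2] u=1 | in {0,1,2,3,4} | out {0,1,2,3,4} | prev {1,4} | push {}
  [3] u=2 | in {0,1,2,3,4} | out {0,1,3,4} | prev {} | push {0,1}
  [4] u=0 | in {0,1,3,4} | out {0,1,2,3,4} | ==
  [5] u=1 | in {0,1,2,3,4} | out {0,1,2,3,4} | ==

Converged values:
  [0] {0,1,2,3,4}
  [1] {0,1,2,3,4}
  [2] {0,1,3,4}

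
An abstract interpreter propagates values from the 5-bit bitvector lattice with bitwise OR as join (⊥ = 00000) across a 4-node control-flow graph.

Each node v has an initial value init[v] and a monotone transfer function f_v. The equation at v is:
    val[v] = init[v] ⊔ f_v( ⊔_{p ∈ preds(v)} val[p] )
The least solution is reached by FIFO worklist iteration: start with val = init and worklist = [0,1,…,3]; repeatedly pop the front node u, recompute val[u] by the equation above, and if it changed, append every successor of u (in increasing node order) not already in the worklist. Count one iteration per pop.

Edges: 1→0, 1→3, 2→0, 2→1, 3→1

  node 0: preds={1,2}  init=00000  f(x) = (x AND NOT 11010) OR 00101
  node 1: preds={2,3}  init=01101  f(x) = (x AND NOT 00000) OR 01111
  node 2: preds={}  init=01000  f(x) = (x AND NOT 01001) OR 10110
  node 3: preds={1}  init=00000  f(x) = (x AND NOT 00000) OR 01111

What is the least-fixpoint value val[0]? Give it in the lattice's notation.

00101

Iteration log — 9 steps:
  step 1. node 0  ⊔preds=01101  new=00101  old=00000  +wl: 
  step 2. node 1  ⊔preds=01000  new=01111  old=01101  +wl: 0
  step 3. node 2  ⊔preds=00000  new=11110  old=01000  +wl: 1
  step 4. node 3  ⊔preds=01111  new=01111  old=00000  +wl: 
  step 5. node 0  ⊔preds=11111  new=00101  stable
  step 6. node 1  ⊔preds=11111  new=11111  old=01111  +wl: 0,3
  step 7. node 0  ⊔preds=11111  new=00101  stable
  step 8. node 3  ⊔preds=11111  new=11111  old=01111  +wl: 1
  step 9. node 1  ⊔preds=11111  new=11111  stable

Least fixpoint reached:
  node 0: 00101
  node 1: 11111
  node 2: 11110
  node 3: 11111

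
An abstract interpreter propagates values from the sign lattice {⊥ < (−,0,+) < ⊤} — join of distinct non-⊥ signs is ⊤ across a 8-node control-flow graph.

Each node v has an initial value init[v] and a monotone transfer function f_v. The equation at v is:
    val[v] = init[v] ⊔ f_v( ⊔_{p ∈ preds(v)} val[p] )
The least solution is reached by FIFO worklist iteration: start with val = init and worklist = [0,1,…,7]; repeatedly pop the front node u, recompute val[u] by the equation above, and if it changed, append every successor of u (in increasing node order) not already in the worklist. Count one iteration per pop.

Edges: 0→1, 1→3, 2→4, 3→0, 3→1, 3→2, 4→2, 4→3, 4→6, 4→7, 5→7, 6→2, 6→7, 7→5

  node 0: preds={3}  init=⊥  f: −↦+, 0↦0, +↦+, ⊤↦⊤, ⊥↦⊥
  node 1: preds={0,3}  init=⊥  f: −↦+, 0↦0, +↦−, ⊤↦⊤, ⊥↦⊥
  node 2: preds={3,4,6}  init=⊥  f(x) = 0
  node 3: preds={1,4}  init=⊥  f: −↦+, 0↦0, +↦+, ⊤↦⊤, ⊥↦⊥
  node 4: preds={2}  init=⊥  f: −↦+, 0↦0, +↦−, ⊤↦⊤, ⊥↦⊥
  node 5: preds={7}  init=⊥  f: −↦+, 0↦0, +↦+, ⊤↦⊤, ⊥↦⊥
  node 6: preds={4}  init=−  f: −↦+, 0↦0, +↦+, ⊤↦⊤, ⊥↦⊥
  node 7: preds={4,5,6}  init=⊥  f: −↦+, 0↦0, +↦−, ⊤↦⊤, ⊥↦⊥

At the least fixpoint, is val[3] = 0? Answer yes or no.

Worklist (16 pops):
  #1 pop 0: in=⊥ → ⊥ (no change)
  #2 pop 1: in=⊥ → ⊥ (no change)
  #3 pop 2: in=− → 0 (was ⊥); enqueue []
  #4 pop 3: in=⊥ → ⊥ (no change)
  #5 pop 4: in=0 → 0 (was ⊥); enqueue [2,3]
  #6 pop 5: in=⊥ → ⊥ (no change)
  #7 pop 6: in=0 → ⊤ (was −); enqueue []
  #8 pop 7: in=⊤ → ⊤ (was ⊥); enqueue [5]
  #9 pop 2: in=⊤ → 0 (no change)
  #10 pop 3: in=0 → 0 (was ⊥); enqueue [0,1,2]
  #11 pop 5: in=⊤ → ⊤ (was ⊥); enqueue [7]
  #12 pop 0: in=0 → 0 (was ⊥); enqueue []
  #13 pop 1: in=0 → 0 (was ⊥); enqueue [3]
  #14 pop 2: in=⊤ → 0 (no change)
  #15 pop 7: in=⊤ → ⊤ (no change)
  #16 pop 3: in=0 → 0 (no change)

Fixpoint:
  val[0] = 0
  val[1] = 0
  val[2] = 0
  val[3] = 0
  val[4] = 0
  val[5] = ⊤
  val[6] = ⊤
  val[7] = ⊤

yes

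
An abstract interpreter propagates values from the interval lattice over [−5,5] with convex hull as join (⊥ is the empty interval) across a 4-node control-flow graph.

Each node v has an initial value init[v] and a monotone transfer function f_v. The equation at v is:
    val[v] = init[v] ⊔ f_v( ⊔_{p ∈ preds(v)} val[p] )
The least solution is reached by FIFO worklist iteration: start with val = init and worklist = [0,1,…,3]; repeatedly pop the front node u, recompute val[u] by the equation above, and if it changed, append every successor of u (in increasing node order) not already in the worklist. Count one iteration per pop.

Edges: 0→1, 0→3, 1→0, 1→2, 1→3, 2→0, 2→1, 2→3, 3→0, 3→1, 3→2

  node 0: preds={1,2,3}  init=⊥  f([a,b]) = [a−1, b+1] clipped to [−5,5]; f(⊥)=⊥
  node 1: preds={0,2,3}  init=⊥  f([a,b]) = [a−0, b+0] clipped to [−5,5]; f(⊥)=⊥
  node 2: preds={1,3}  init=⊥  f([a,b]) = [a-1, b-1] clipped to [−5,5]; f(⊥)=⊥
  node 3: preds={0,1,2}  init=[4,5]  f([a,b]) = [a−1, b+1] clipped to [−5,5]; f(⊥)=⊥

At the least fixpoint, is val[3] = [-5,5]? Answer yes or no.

yes

Iteration log — 18 steps:
  step 1. node 0  ⊔preds=[4,5]  new=[3,5]  old=⊥  +wl: 
  step 2. node 1  ⊔preds=[3,5]  new=[3,5]  old=⊥  +wl: 0
  step 3. node 2  ⊔preds=[3,5]  new=[2,4]  old=⊥  +wl: 1
  step 4. node 3  ⊔preds=[2,5]  new=[1,5]  old=[4,5]  +wl: 2
  step 5. node 0  ⊔preds=[1,5]  new=[0,5]  old=[3,5]  +wl: 3
  step 6. node 1  ⊔preds=[0,5]  new=[0,5]  old=[3,5]  +wl: 0
  step 7. node 2  ⊔preds=[0,5]  new=[-1,4]  old=[2,4]  +wl: 1
  step 8. node 3  ⊔preds=[-1,5]  new=[-2,5]  old=[1,5]  +wl: 2
  step 9. node 0  ⊔preds=[-2,5]  new=[-3,5]  old=[0,5]  +wl: 3
  step 10. node 1  ⊔preds=[-3,5]  new=[-3,5]  old=[0,5]  +wl: 0
  step 11. node 2  ⊔preds=[-3,5]  new=[-4,4]  old=[-1,4]  +wl: 1
  step 12. node 3  ⊔preds=[-4,5]  new=[-5,5]  old=[-2,5]  +wl: 2
  step 13. node 0  ⊔preds=[-5,5]  new=[-5,5]  old=[-3,5]  +wl: 3
  step 14. node 1  ⊔preds=[-5,5]  new=[-5,5]  old=[-3,5]  +wl: 0
  step 15. node 2  ⊔preds=[-5,5]  new=[-5,4]  old=[-4,4]  +wl: 1
  step 16. node 3  ⊔preds=[-5,5]  new=[-5,5]  stable
  step 17. node 0  ⊔preds=[-5,5]  new=[-5,5]  stable
  step 18. node 1  ⊔preds=[-5,5]  new=[-5,5]  stable

Least fixpoint reached:
  node 0: [-5,5]
  node 1: [-5,5]
  node 2: [-5,4]
  node 3: [-5,5]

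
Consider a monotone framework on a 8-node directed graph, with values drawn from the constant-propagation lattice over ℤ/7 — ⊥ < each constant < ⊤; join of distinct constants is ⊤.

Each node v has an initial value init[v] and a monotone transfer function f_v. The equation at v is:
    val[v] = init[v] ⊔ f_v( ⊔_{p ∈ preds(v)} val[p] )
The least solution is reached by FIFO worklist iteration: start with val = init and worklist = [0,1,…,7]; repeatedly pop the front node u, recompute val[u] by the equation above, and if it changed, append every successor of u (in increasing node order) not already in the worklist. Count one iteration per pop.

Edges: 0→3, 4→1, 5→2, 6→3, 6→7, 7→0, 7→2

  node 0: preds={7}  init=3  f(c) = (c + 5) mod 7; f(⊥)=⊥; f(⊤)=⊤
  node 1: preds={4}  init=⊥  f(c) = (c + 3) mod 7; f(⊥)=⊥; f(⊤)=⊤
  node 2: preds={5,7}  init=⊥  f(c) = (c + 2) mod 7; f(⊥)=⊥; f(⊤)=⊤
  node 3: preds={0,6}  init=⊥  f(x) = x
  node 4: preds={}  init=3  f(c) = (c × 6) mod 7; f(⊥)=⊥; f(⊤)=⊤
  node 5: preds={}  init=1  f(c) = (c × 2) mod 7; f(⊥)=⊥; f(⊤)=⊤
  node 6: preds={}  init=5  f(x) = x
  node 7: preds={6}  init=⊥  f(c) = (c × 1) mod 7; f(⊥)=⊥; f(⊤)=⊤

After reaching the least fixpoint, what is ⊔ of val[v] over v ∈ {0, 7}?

⊤

Trace (10 dequeues):
  [1] u=0 | in ⊥ | out 3 | ==
  [2] u=1 | in 3 | out 6 | prev ⊥ | push {}
  [3] u=2 | in 1 | out 3 | prev ⊥ | push {}
  [4] u=3 | in ⊤ | out ⊤ | prev ⊥ | push {}
  [5] u=4 | in ⊥ | out 3 | ==
  [6] u=5 | in ⊥ | out 1 | ==
  [7] u=6 | in ⊥ | out 5 | ==
  [8] u=7 | in 5 | out 5 | prev ⊥ | push {0,2}
  [9] u=0 | in 5 | out 3 | ==
  [10] u=2 | in ⊤ | out ⊤ | prev 3 | push {}

Converged values:
  [0] 3
  [1] 6
  [2] ⊤
  [3] ⊤
  [4] 3
  [5] 1
  [6] 5
  [7] 5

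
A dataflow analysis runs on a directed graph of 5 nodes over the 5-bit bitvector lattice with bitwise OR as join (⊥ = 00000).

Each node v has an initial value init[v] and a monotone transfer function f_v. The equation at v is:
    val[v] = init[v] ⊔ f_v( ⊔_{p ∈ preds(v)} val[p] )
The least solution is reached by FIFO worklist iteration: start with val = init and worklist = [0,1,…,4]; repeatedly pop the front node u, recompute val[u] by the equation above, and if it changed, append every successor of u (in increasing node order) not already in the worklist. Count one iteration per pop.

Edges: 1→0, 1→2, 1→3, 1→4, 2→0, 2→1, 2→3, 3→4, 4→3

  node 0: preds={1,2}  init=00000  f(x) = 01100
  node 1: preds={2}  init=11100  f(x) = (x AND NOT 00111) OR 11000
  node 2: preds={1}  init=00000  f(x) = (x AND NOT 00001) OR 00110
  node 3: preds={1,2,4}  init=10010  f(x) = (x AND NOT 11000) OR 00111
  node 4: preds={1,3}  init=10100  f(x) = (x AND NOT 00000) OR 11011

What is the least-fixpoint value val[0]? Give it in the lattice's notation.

01100

Iteration log — 8 steps:
  step 1. node 0  ⊔preds=11100  new=01100  old=00000  +wl: 
  step 2. node 1  ⊔preds=00000  new=11100  stable
  step 3. node 2  ⊔preds=11100  new=11110  old=00000  +wl: 0,1
  step 4. node 3  ⊔preds=11110  new=10111  old=10010  +wl: 
  step 5. node 4  ⊔preds=11111  new=11111  old=10100  +wl: 3
  step 6. node 0  ⊔preds=11110  new=01100  stable
  step 7. node 1  ⊔preds=11110  new=11100  stable
  step 8. node 3  ⊔preds=11111  new=10111  stable

Least fixpoint reached:
  node 0: 01100
  node 1: 11100
  node 2: 11110
  node 3: 10111
  node 4: 11111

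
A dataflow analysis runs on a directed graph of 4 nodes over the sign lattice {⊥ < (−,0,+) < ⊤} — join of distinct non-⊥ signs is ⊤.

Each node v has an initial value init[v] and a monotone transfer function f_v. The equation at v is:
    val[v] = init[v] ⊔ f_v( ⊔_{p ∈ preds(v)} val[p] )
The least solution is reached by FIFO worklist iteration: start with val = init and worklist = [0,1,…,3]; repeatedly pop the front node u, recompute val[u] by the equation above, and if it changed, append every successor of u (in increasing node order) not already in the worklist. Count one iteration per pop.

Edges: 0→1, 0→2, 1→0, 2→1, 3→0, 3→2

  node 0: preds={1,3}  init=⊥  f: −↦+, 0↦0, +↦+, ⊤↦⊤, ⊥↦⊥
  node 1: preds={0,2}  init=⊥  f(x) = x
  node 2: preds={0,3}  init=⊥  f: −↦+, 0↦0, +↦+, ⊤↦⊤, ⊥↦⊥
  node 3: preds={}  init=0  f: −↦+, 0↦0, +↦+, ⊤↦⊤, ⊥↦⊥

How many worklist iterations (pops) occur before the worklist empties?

6

Trace (6 dequeues):
  [1] u=0 | in 0 | out 0 | prev ⊥ | push {}
  [2] u=1 | in 0 | out 0 | prev ⊥ | push {0}
  [3] u=2 | in 0 | out 0 | prev ⊥ | push {1}
  [4] u=3 | in ⊥ | out 0 | ==
  [5] u=0 | in 0 | out 0 | ==
  [6] u=1 | in 0 | out 0 | ==

Converged values:
  [0] 0
  [1] 0
  [2] 0
  [3] 0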